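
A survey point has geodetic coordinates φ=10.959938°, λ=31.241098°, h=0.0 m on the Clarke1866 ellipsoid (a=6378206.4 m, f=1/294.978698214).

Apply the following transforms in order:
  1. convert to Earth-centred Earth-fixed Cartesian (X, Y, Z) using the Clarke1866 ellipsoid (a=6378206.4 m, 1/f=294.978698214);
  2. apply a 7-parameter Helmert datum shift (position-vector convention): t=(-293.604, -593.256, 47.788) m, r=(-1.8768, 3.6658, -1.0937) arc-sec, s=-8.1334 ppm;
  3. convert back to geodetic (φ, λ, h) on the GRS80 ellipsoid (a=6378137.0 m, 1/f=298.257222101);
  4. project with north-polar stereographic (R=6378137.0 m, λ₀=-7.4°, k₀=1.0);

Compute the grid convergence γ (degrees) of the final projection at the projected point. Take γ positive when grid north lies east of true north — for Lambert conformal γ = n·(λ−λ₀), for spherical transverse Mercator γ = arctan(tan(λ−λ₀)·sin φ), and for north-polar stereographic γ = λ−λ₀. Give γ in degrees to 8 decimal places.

38.63753060

start: φ=10.959938°, λ=31.241098°, h=0.000 m
→ ECEF (a=6378206.400, f=1/294.978698214): X=5354506.8934, Y=3248056.3919, Z=1204580.4813
→ Helmert 7p (PV): X=5354208.3694, Y=3247419.2870, Z=1204493.7570
→ geod (Bowring, a=6378137.000): φ=10.95937442°, λ=31.23753060°, h=-530.6297 m
→ into stereo (λ₀=-7.4°): φ=10.95937442°, λ−λ₀=38.63753060°
convergence γ = 38.63753060°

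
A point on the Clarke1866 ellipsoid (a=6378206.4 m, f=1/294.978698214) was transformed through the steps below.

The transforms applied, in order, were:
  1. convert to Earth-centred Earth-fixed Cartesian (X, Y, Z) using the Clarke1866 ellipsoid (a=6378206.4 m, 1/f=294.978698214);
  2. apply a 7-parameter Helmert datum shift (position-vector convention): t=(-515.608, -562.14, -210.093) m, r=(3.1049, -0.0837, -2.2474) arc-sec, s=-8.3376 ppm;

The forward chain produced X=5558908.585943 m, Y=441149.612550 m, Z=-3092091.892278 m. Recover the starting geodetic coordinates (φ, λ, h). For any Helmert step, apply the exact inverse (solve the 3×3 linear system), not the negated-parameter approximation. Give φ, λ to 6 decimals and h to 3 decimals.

start: X=5558908.5859, Y=441149.6125, Z=-3092091.8923 m
→ Helmert⁻¹: X=5559464.4790, Y=441729.4671, Z=-3091916.4837
→ geod (Bowring, a=6378206.400): φ=-29.16948500°, λ=4.54291500°, h=3629.5000 m

φ=-29.169485°, λ=4.542915°, h=3629.500 m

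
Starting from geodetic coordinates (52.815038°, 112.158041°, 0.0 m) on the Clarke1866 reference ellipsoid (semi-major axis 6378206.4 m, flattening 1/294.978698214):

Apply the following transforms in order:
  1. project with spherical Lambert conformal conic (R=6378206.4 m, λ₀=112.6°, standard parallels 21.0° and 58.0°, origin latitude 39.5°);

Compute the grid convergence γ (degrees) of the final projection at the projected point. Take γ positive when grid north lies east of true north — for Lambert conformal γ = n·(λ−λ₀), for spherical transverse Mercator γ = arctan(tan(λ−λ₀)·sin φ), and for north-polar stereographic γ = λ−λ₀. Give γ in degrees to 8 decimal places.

start: φ=52.815038°, λ=112.158041°, h=0.000 m
→ into lcc (λ₀=112.6°): φ=52.81503800°, λ−λ₀=-0.44195900°
convergence γ = -0.28631573°

-0.28631573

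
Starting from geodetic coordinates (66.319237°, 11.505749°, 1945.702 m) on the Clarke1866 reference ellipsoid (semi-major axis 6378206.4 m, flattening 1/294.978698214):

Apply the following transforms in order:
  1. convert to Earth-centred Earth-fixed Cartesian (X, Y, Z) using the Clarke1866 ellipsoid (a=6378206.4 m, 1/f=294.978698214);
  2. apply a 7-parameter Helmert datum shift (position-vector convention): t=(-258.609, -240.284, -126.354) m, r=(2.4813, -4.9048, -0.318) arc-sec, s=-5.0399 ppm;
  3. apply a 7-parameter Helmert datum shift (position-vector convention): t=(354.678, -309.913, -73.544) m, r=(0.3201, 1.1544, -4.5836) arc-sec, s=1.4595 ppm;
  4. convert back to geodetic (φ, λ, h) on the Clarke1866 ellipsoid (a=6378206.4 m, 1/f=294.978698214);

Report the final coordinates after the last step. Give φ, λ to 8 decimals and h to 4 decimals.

start: φ=66.319237°, λ=11.505749°, h=1945.702 m
→ ECEF (a=6378206.400, f=1/294.978698214): X=2518187.1757, Y=512594.1078, Z=5819928.2483
→ Helmert 7p (PV): X=2517778.2734, Y=512277.3466, Z=5819838.6088
→ Helmert 7p (PV): X=2518180.5818, Y=511903.1995, Z=5819760.2626
→ geod (Bowring, a=6378206.400): φ=66.31981591°, λ=11.49068284°, h=1733.9507 m

φ=66.31981591°, λ=11.49068284°, h=1733.9507 m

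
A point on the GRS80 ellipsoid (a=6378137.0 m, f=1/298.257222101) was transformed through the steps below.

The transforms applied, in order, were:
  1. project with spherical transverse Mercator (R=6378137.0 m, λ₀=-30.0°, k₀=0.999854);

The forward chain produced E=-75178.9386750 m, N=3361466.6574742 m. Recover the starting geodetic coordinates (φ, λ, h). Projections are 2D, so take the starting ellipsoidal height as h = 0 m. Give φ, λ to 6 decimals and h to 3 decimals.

φ=30.198661°, λ=-30.781491°, h=0.000 m

start: E=-75178.9387, N=3361466.6575 m
→ tm⁻¹: φ=30.19866100°, λ=-30.78149100°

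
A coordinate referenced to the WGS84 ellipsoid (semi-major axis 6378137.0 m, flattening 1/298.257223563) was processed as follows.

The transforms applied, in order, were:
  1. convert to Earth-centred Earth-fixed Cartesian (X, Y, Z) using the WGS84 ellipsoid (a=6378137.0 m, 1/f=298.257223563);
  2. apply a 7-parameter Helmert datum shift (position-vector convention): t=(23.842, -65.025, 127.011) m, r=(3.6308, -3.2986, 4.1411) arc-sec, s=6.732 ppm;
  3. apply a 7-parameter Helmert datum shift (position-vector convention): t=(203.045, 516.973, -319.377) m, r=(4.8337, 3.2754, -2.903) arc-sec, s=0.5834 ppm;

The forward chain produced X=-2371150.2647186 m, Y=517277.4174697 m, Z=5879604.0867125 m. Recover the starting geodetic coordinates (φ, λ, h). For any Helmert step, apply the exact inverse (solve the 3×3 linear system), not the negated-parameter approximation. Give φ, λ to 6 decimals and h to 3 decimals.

φ=67.705196°, λ=167.699124°, h=1118.775 m

start: X=-2371150.2647, Y=517277.4175, Z=5879604.0867 m
→ Helmert⁻¹: X=-2371452.5706, Y=516864.5583, Z=5879870.2632
→ Helmert⁻¹: X=-2371356.0377, Y=517077.2108, Z=5879732.4910
→ geod (Bowring, a=6378137.000): φ=67.70519600°, λ=167.69912400°, h=1118.7750 m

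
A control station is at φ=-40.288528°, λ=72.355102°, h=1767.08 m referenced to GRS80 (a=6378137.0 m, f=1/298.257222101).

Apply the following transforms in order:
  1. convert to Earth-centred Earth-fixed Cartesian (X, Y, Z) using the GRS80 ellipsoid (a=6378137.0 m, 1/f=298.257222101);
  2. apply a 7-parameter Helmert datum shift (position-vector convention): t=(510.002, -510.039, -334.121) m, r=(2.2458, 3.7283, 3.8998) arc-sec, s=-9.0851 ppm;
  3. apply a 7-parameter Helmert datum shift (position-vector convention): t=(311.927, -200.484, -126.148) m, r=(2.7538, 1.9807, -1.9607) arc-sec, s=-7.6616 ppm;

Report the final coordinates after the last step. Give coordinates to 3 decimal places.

start: φ=-40.288528°, λ=72.355102°, h=1767.080 m
→ ECEF (a=6378137.000, f=1/298.257222101): X=1477209.2707, Y=4644123.8051, Z=-4103618.3490
→ Helmert 7p (PV): X=1477543.8741, Y=4643644.1823, Z=-4103891.3245
→ Helmert 7p (PV): X=1477849.2135, Y=4643448.8653, Z=-4103938.2225

X=1477849.214 m, Y=4643448.865 m, Z=-4103938.223 m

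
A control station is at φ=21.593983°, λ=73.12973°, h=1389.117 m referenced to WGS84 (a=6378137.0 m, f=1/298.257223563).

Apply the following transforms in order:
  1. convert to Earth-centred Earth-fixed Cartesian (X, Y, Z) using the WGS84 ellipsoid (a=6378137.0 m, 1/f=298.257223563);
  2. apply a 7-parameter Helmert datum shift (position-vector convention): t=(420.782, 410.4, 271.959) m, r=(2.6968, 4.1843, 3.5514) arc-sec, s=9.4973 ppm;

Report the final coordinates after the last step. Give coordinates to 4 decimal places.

start: φ=21.593983°, λ=73.129730°, h=1389.117 m
→ ECEF (a=6378137.000, f=1/298.257223563): X=1722217.0061, Y=5679076.3135, Z=2333181.1542
→ Helmert 7p (PV): X=1722603.6946, Y=5679539.7969, Z=2333514.5863

X=1722603.6946 m, Y=5679539.7969 m, Z=2333514.5863 m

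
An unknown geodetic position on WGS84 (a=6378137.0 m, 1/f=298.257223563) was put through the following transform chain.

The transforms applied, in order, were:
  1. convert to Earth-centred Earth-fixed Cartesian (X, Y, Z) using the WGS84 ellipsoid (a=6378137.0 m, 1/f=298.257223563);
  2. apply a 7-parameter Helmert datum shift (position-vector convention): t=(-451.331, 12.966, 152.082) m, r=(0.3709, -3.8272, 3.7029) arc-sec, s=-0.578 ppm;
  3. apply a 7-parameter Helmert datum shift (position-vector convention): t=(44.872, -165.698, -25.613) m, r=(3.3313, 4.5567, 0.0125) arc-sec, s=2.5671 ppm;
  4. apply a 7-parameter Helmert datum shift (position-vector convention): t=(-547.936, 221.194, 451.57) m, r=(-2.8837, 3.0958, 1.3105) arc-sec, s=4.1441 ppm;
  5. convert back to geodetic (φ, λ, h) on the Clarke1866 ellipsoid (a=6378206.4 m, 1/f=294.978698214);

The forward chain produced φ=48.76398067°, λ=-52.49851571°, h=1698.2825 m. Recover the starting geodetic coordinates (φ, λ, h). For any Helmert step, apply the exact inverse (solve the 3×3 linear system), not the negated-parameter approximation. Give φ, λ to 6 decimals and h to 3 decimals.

start: φ=48.763981°, λ=-52.498516°, h=1698.282 m
→ ECEF (a=6378206.400, f=1/294.978698214): X=2565080.0135, Y=-3342698.0538, Z=4774371.0756
→ Helmert⁻¹: X=2565524.4270, Y=-3342988.4362, Z=4773891.4908
→ Helmert⁻¹: X=2565367.3014, Y=-3342737.2091, Z=4774015.5087
→ Helmert⁻¹: X=2565848.6825, Y=-3342789.5856, Z=4773824.5882
→ geod (Bowring, a=6378137.000): φ=48.75496600°, λ=-52.49098200°, h=1578.8040 m

φ=48.754966°, λ=-52.490982°, h=1578.804 m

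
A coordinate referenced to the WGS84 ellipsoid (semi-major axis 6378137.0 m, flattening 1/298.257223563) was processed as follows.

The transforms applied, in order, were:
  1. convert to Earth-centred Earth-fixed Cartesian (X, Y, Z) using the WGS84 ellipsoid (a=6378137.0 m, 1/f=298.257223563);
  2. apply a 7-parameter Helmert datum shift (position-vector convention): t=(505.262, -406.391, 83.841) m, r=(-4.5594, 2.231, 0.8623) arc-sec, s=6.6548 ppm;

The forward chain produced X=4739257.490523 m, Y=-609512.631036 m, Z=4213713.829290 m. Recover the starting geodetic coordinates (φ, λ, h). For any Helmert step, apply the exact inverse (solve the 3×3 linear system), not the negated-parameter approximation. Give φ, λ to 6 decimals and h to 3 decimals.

φ=41.601434°, λ=-7.325898°, h=1561.216 m

start: X=4739257.4905, Y=-609512.6310, Z=4213713.8293 m
→ Helmert⁻¹: X=4738672.5709, Y=-609215.1376, Z=4213639.7356
→ geod (Bowring, a=6378137.000): φ=41.60143400°, λ=-7.32589800°, h=1561.2160 m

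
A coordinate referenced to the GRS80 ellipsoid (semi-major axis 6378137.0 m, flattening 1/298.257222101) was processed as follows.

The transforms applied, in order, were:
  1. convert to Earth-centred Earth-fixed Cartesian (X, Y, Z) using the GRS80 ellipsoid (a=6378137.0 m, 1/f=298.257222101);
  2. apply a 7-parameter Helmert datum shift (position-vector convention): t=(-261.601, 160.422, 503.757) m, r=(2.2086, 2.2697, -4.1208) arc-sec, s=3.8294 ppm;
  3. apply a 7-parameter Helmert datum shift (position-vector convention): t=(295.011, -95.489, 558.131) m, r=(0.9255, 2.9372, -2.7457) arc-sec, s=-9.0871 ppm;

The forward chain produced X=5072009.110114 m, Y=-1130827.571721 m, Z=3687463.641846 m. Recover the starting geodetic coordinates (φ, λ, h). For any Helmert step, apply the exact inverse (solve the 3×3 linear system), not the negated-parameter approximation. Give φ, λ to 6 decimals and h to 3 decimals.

start: X=5072009.1101, Y=-1130827.5717, Z=3687463.6418 m
→ Helmert⁻¹: X=5071722.7346, Y=-1130658.3020, Z=3687016.3087
→ Helmert⁻¹: X=5071946.9355, Y=-1130673.5911, Z=3686566.3522
→ geod (Bowring, a=6378137.000): φ=35.53521100°, λ=-12.56727900°, h=376.1090 m

φ=35.535211°, λ=-12.567279°, h=376.109 m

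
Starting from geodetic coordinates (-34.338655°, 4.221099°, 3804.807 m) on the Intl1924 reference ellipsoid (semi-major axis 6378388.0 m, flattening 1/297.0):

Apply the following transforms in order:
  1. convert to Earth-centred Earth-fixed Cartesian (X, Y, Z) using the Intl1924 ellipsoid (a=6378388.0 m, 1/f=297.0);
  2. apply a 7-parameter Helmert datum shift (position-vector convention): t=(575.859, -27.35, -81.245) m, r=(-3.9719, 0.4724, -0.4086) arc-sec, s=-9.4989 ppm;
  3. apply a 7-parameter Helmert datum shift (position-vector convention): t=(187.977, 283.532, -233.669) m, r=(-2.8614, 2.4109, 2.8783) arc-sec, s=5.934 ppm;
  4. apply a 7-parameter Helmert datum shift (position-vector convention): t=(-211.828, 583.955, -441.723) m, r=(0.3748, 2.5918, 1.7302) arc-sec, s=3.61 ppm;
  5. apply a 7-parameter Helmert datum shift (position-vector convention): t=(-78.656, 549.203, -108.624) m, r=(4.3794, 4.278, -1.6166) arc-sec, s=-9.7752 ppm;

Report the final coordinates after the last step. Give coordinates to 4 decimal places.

start: φ=-34.338655°, λ=4.221099°, h=3804.807 m
→ ECEF (a=6378388.000, f=1/297.0): X=5261222.8348, Y=388307.9843, Z=-3579728.7346
→ Helmert 7p (PV): X=5261741.2887, Y=388197.5920, Z=-3579795.5029
→ Helmert 7p (PV): X=5261913.2296, Y=388507.1915, Z=-3580117.3013
→ Helmert 7p (PV): X=5261672.1524, Y=389143.1928, Z=-3580637.3608
→ Helmert 7p (PV): X=5261470.8495, Y=389723.3770, Z=-3580811.8490

X=5261470.8495 m, Y=389723.3770 m, Z=-3580811.8490 m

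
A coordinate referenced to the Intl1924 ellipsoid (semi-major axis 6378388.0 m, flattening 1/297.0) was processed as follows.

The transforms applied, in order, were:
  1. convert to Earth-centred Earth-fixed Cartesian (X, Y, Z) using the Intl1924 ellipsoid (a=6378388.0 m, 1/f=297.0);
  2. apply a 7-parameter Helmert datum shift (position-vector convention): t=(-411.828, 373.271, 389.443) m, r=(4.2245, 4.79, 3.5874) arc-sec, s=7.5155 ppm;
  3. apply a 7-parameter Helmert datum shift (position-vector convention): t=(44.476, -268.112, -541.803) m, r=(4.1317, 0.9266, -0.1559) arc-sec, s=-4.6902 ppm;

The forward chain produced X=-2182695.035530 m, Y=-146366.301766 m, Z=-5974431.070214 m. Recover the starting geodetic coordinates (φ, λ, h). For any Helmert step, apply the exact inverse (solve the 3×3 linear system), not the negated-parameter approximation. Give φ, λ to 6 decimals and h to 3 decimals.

φ=-70.017684°, λ=-176.154570°, h=2619.631 m

start: X=-2182695.0355, Y=-146366.3018, Z=-5974431.0702 m
→ Helmert⁻¹: X=-2182722.8020, Y=-146220.1887, Z=-5973924.1625
→ Helmert⁻¹: X=-2182158.3850, Y=-146676.7651, Z=-5974316.3772
→ geod (Bowring, a=6378388.000): φ=-70.01768400°, λ=-176.15457000°, h=2619.6310 m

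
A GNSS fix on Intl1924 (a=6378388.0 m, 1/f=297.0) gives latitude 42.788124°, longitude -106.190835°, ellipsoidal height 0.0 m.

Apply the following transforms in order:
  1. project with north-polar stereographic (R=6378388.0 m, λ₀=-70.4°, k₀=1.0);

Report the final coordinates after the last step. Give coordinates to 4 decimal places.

start: φ=42.788124°, λ=-106.190835°, h=0.000 m
→ stereo (R=6378388.0, λ₀=-70.4°): E=-3260341.3779, N=-4522099.2829

E=-3260341.3779 m, N=-4522099.2829 m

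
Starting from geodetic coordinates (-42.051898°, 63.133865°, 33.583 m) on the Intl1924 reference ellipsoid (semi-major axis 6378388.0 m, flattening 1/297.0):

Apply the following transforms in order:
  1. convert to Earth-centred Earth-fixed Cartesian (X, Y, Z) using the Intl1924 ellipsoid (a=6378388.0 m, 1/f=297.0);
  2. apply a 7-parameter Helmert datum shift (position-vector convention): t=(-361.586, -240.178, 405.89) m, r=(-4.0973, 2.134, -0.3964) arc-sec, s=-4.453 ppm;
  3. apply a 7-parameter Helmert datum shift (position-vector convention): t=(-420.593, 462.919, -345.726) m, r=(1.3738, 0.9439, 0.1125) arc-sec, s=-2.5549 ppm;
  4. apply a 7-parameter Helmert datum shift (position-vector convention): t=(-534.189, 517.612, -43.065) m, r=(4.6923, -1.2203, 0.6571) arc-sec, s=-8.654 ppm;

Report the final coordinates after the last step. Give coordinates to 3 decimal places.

start: φ=-42.051898°, λ=63.133865°, h=33.583 m
→ ECEF (a=6378388.000, f=1/297.0): X=2143569.8574, Y=4231403.7071, Z=-4249981.7000
→ Helmert 7p (PV): X=2143162.8882, Y=4231056.1448, Z=-4249663.1153
→ Helmert 7p (PV): X=2142715.0649, Y=4231537.7270, Z=-4249979.6110
→ Helmert 7p (PV): X=2142173.9959, Y=4232122.2269, Z=-4249876.9580

X=2142173.996 m, Y=4232122.227 m, Z=-4249876.958 m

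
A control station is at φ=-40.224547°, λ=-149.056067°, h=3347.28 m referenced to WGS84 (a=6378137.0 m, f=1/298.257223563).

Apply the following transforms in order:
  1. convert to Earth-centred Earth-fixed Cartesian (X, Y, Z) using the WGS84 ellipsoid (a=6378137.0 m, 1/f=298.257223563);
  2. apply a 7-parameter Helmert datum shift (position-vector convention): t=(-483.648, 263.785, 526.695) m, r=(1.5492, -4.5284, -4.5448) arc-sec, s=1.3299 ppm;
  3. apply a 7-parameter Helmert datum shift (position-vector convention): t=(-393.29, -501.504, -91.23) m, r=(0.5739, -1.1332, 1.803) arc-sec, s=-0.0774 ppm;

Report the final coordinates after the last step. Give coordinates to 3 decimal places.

X=-4185550.204 m, Y=-2509022.672 m, Z=-4098925.869 m

start: φ=-40.224547°, λ=-149.056067°, h=3347.280 m
→ ECEF (a=6378137.000, f=1/298.257223563): X=-4184747.1856, Y=-2508879.6256, Z=-4099215.5106
→ Helmert 7p (PV): X=-4185201.6837, Y=-2508496.1829, Z=-4098804.9840
→ Helmert 7p (PV): X=-4185550.2040, Y=-2509022.6721, Z=-4098925.8694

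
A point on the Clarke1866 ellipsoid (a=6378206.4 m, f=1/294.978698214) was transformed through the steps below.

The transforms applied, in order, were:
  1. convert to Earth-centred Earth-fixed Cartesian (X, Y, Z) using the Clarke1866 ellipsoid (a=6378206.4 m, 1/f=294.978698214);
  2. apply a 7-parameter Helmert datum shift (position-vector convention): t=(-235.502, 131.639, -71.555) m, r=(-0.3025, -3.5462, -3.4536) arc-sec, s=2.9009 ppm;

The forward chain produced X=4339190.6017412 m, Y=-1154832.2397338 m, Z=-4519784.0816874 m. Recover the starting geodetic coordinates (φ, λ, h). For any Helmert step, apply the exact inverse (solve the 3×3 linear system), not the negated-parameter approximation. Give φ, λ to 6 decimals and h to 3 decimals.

φ=-45.381194°, λ=-14.903306°, h=3897.932 m

start: X=4339190.6017, Y=-1154832.2397, Z=-4519784.0817 m
→ Helmert⁻¹: X=4339355.1462, Y=-1154881.2437, Z=-4519775.7134
→ geod (Bowring, a=6378206.400): φ=-45.38119400°, λ=-14.90330600°, h=3897.9320 m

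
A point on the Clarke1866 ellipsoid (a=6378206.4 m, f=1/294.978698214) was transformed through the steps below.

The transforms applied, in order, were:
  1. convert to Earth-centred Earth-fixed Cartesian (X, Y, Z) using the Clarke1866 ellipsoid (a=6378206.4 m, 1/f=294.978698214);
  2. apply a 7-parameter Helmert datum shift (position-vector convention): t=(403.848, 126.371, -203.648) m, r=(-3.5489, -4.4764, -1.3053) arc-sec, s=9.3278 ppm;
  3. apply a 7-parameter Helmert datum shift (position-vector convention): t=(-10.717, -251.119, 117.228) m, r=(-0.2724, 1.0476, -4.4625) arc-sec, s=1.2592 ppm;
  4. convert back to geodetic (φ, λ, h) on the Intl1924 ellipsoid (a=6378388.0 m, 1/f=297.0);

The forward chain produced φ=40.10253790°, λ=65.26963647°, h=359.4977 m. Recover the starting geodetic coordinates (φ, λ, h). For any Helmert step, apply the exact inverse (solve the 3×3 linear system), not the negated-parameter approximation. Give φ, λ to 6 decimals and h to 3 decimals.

φ=40.105298°, λ=65.274943°, h=551.118 m

start: φ=40.102538°, λ=65.269636°, h=359.498 m
→ ECEF (a=6378388.000, f=1/297.0): X=2043999.3587, Y=4437777.0089, Z=4087000.7646
→ Helmert⁻¹: X=2043890.7283, Y=4438061.3615, Z=4086894.6322
→ Helmert⁻¹: X=2043528.4343, Y=4437836.2060, Z=4087092.1633
→ geod (Bowring, a=6378206.400): φ=40.10529800°, λ=65.27494300°, h=551.1180 m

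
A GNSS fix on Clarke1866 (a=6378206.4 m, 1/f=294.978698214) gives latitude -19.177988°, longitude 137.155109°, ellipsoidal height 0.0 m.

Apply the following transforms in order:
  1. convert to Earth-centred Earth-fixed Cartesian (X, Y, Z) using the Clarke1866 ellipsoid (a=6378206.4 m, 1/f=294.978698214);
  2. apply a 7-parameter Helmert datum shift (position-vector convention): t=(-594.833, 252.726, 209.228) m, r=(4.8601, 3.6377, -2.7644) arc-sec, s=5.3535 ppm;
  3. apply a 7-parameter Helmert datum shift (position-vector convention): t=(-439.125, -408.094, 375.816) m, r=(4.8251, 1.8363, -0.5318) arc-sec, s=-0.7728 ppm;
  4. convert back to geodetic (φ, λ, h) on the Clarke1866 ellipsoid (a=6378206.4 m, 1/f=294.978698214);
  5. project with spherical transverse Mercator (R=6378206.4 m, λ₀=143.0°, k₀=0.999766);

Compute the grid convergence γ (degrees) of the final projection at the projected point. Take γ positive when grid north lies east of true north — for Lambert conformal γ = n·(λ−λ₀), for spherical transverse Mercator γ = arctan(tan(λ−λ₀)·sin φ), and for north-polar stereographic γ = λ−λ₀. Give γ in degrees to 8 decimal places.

1.92291329

start: φ=-19.177988°, λ=137.155109°, h=0.000 m
→ ECEF (a=6378206.400, f=1/294.978698214): X=-4418565.2741, Y=4098071.4884, Z=-2081843.4394
→ Helmert 7p (PV): X=-4419165.5542, Y=4098454.4257, Z=-2081470.8690
→ Helmert 7p (PV): X=-4419609.2278, Y=4098103.2494, Z=-2080958.2282
→ geod (Bowring, a=6378206.400): φ=-19.16809935°, λ=137.16163611°, h=452.6806 m
→ into tm (λ₀=143.0°): φ=-19.16809935°, λ−λ₀=-5.83836389°
convergence γ = 1.92291329°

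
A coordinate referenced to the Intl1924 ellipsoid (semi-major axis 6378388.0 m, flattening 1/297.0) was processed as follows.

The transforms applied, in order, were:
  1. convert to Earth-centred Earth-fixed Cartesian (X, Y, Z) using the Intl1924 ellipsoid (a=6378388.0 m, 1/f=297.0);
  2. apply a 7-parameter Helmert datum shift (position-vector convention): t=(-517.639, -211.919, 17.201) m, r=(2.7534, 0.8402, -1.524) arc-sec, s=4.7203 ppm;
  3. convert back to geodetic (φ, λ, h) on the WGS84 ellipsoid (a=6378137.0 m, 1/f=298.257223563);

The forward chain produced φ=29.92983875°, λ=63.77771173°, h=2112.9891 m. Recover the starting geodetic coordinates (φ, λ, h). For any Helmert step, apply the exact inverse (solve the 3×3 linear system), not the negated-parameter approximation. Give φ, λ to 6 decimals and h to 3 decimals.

φ=29.927947°, λ=63.774610°, h=2208.799 m

start: φ=29.929839°, λ=63.777712°, h=2112.989 m
→ ECEF (a=6378137.000, f=1/298.257223563): X=2445212.6060, Y=4964452.2872, Z=3164690.0927
→ Helmert⁻¹: X=2445669.1277, Y=4964701.0854, Z=3164601.6427
→ geod (Bowring, a=6378388.000): φ=29.92794700°, λ=63.77461000°, h=2208.7990 m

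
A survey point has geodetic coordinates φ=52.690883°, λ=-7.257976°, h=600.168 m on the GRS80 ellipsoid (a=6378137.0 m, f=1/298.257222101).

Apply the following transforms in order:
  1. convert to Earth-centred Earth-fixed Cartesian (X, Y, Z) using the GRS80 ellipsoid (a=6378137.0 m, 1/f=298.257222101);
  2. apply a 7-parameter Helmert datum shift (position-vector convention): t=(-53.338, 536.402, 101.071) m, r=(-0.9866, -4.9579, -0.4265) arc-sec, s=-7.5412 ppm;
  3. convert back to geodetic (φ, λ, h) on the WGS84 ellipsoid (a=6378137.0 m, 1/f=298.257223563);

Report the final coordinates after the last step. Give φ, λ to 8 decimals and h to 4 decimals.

φ=52.69369537°, λ=-7.25019721°, h=559.9450 m

start: φ=52.690883°, λ=-7.257976°, h=600.168 m
→ ECEF (a=6378137.000, f=1/298.257222101): X=3843415.6382, Y=-489487.9259, Z=5050244.6727
→ Helmert 7p (PV): X=3843210.9144, Y=-488931.6236, Z=5050402.3820
→ geod (Bowring, a=6378137.000): φ=52.69369537°, λ=-7.25019721°, h=559.9450 m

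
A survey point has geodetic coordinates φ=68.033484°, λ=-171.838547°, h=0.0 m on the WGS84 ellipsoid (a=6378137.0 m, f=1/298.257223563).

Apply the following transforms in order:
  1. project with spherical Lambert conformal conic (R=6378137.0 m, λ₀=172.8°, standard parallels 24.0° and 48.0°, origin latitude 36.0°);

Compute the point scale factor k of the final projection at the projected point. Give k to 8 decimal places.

1.19442093

start: φ=68.033484°, λ=-171.838547°, h=0.000 m
→ into lcc (λ₀=172.8°): φ=68.03348400°, λ−λ₀=15.36145300°
scale k = 1.19442093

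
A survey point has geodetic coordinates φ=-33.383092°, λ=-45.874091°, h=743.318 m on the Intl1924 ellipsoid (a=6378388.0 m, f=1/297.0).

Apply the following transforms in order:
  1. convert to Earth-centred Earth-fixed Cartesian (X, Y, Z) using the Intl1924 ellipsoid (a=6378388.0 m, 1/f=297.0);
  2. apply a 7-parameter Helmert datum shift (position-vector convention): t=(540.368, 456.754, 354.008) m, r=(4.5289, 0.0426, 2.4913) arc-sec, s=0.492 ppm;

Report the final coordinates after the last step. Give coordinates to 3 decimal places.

start: φ=-33.383092°, λ=-45.874091°, h=743.318 m
→ ECEF (a=6378388.000, f=1/297.0): X=3712385.9071, Y=-3827420.3508, Z=-3489976.2898
→ Helmert 7p (PV): X=3712973.6090, Y=-3826844.0126, Z=-3489708.8033

X=3712973.609 m, Y=-3826844.013 m, Z=-3489708.803 m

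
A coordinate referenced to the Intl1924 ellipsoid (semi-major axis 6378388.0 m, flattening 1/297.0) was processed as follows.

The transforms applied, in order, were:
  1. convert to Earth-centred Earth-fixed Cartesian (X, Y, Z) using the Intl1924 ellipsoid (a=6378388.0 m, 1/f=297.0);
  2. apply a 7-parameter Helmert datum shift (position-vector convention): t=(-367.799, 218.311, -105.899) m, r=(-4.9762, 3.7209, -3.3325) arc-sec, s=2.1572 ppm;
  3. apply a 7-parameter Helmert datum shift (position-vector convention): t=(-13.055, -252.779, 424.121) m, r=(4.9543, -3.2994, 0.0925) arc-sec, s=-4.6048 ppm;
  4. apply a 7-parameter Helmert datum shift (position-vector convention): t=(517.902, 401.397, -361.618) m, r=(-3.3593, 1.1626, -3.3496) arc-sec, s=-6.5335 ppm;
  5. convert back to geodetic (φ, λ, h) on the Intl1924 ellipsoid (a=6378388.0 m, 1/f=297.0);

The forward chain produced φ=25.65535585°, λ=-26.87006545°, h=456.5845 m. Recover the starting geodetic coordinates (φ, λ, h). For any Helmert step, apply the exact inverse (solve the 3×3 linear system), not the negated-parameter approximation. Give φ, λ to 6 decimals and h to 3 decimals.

start: φ=25.655356°, λ=-26.870065°, h=456.585 m
→ ECEF (a=6378388.000, f=1/297.0): X=5132414.6127, Y=-2600451.8126, Z=2744929.2917
→ Helmert⁻¹: X=5131957.0022, Y=-2600831.5737, Z=2745295.4142
→ Helmert⁻¹: X=5132036.4295, Y=-2600527.1422, Z=2744864.3034
→ Helmert⁻¹: X=5132385.6571, Y=-2600723.1457, Z=2744994.1231
→ geod (Bowring, a=6378388.000): φ=25.65550500°, λ=-26.87260600°, h=571.9200 m

φ=25.655505°, λ=-26.872606°, h=571.920 m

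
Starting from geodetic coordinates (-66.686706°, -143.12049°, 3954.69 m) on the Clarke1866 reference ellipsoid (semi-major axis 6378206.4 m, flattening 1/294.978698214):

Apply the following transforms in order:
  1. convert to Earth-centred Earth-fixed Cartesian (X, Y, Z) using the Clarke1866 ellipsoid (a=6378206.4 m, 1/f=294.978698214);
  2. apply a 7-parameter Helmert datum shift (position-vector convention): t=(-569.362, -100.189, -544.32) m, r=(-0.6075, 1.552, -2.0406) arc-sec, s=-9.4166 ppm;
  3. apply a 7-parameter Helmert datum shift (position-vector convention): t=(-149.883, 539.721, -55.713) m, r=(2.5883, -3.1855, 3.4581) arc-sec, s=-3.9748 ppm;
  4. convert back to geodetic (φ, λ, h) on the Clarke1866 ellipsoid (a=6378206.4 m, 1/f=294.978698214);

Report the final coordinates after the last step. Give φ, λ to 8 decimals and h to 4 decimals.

φ=-66.68696100°, λ=-143.13819747°, h=4544.0515 m

start: φ=-66.686706°, λ=-143.120490°, h=3954.690 m
→ ECEF (a=6378206.400, f=1/294.978698214): X=-2026169.7134, Y=-1520158.4845, Z=-5838116.7256
→ Helmert 7p (PV): X=-2026778.9621, Y=-1520241.5084, Z=-5838586.3478
→ Helmert 7p (PV): X=-2026805.1325, Y=-1519656.4594, Z=-5838669.2311
→ geod (Bowring, a=6378206.400): φ=-66.68696100°, λ=-143.13819747°, h=4544.0515 m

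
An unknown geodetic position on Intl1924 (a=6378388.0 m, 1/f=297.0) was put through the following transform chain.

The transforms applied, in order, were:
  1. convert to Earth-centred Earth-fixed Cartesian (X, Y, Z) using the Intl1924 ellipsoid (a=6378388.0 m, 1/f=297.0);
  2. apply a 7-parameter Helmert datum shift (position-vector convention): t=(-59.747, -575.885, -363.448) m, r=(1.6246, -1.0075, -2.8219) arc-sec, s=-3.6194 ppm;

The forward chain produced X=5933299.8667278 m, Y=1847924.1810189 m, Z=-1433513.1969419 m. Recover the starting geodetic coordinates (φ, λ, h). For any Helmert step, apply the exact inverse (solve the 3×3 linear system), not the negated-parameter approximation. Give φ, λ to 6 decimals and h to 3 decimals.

start: X=5933299.8667, Y=1847924.1810, Z=-1433513.1969 m
→ Helmert⁻¹: X=5933348.7983, Y=1848576.6421, Z=-1433198.4774
→ geod (Bowring, a=6378388.000): φ=-13.07116800°, λ=17.30479100°, h=469.4700 m

φ=-13.071168°, λ=17.304791°, h=469.470 m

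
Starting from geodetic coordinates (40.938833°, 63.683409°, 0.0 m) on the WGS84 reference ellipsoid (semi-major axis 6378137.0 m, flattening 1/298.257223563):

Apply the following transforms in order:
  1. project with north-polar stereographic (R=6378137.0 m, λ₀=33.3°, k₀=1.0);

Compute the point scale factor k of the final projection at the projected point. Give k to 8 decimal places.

1.20827454

start: φ=40.938833°, λ=63.683409°, h=0.000 m
→ into stereo (λ₀=33.3°): φ=40.93883300°, λ−λ₀=30.38340900°
scale k = 1.20827454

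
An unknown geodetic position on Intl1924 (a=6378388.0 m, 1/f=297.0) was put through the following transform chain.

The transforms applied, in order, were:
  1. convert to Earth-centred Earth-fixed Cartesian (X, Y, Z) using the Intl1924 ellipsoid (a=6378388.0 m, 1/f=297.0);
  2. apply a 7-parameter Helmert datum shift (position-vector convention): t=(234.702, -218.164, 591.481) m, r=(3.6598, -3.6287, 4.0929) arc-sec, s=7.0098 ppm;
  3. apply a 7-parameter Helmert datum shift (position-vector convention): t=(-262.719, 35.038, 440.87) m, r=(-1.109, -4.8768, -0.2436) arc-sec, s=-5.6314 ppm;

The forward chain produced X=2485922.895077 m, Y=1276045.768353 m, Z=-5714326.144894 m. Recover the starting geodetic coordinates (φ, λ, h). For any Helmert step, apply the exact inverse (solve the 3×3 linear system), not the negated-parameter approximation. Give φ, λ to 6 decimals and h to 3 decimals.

φ=-64.099211°, λ=27.174749°, h=874.174 m

start: X=2485922.8951, Y=1276045.7684, Z=-5714326.1449 m
→ Helmert⁻¹: X=2486062.9894, Y=1276051.5786, Z=-5714851.1154
→ Helmert⁻¹: X=2485735.6351, Y=1276110.0611, Z=-5715468.9050
→ geod (Bowring, a=6378388.000): φ=-64.09921100°, λ=27.17474900°, h=874.1740 m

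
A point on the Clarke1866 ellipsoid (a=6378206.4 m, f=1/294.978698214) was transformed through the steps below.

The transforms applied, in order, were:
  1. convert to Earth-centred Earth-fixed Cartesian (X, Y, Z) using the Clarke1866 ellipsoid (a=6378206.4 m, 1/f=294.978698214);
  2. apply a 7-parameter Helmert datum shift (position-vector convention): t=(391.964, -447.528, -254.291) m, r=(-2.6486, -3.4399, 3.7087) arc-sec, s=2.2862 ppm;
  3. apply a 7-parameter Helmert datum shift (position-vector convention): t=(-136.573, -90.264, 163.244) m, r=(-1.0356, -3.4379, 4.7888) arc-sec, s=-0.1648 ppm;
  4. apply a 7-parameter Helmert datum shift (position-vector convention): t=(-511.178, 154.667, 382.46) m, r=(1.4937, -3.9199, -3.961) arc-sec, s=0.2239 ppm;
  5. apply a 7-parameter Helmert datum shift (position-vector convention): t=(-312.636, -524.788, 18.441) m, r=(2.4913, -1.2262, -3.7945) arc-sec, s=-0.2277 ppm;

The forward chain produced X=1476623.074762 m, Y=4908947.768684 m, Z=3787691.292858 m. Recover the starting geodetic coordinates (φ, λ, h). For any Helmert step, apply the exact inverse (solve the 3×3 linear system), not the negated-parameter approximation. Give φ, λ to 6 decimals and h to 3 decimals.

start: X=1476623.0748, Y=4908947.7687, Z=3787691.2929 m
→ Helmert⁻¹: X=1476868.2463, Y=4909546.5907, Z=3787605.6363
→ Helmert⁻¹: X=1477356.7871, Y=4909446.6202, Z=3787158.6998
→ Helmert⁻¹: X=1477670.7053, Y=4909484.3731, Z=3786996.1002
→ Helmert⁻¹: X=1477426.8052, Y=4909845.4799, Z=3787280.1398
→ geod (Bowring, a=6378206.400): φ=36.63738200°, λ=73.25287800°, h=3842.8040 m

φ=36.637382°, λ=73.252878°, h=3842.804 m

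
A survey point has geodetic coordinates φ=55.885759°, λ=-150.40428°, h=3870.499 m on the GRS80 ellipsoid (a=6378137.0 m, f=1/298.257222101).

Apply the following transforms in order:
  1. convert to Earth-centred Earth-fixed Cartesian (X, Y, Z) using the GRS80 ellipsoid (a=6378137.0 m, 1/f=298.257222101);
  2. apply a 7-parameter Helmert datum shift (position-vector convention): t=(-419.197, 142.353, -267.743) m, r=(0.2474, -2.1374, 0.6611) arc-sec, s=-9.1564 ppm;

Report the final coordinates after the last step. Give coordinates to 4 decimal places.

start: φ=55.885759°, λ=-150.404280°, h=3870.499 m
→ ECEF (a=6378137.000, f=1/298.257222101): X=-3119489.9626, Y=-1771808.7274, Z=5260523.4387
→ Helmert 7p (PV): X=-3119929.4288, Y=-1771666.4588, Z=5260173.0779

X=-3119929.4288 m, Y=-1771666.4588 m, Z=5260173.0779 m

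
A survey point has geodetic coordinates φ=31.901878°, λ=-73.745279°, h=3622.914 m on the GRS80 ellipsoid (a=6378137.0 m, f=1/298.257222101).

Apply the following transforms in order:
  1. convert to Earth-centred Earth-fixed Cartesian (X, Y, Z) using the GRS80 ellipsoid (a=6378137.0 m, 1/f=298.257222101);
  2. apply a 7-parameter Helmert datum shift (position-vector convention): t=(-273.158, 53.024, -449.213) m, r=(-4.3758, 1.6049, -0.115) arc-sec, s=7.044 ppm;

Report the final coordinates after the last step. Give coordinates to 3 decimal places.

start: φ=31.901878°, λ=-73.745279°, h=3622.914 m
→ ECEF (a=6378137.000, f=1/298.257222101): X=1517911.4149, Y=-5206121.3450, Z=3353114.0277
→ Helmert 7p (PV): X=1517672.1365, Y=-5206034.7042, Z=3352787.0694

X=1517672.136 m, Y=-5206034.704 m, Z=3352787.069 m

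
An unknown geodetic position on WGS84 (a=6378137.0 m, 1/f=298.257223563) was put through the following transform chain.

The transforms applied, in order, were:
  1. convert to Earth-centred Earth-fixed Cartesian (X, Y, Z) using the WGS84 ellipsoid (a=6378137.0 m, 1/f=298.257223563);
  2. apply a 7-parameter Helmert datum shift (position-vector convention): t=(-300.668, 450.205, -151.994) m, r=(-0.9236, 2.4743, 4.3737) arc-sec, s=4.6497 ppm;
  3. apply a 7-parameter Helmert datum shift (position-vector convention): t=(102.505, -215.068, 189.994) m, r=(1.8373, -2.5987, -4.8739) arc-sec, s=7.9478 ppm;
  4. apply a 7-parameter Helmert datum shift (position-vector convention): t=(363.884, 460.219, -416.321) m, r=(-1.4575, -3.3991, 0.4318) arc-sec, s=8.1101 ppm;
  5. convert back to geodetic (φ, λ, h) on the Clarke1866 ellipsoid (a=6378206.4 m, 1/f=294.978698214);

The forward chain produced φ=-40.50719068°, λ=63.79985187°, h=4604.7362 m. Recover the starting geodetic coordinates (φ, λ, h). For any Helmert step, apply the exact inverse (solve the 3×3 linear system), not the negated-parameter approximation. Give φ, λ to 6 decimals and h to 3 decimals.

φ=-40.506864°, λ=63.798806°, h=3666.337 m

start: φ=-40.507191°, λ=63.799852°, h=4604.736 m
→ ECEF (a=6378206.400, f=1/294.978698214): X=2145706.1965, Y=4360622.3263, Z=-4123759.4342
→ Helmert⁻¹: X=2145266.0921, Y=4360151.3913, Z=-4123314.2157
→ Helmert⁻¹: X=2144991.5539, Y=4360345.7586, Z=-4123537.3013
→ Helmert⁻¹: X=2145424.1568, Y=4359848.2525, Z=-4123320.8766
→ geod (Bowring, a=6378137.000): φ=-40.50686400°, λ=63.79880600°, h=3666.3370 m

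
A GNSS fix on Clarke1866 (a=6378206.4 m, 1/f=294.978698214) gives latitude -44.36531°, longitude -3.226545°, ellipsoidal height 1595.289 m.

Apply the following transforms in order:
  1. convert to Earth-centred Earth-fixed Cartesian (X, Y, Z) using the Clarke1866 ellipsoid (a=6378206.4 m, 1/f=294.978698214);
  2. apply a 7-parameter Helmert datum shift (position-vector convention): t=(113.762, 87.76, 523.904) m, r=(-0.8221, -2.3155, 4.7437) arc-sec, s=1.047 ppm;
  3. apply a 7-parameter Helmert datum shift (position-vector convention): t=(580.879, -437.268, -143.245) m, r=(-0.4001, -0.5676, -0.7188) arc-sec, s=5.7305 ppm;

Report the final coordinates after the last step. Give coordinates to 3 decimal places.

start: φ=-44.365310°, λ=-3.226545°, h=1595.289 m
→ ECEF (a=6378206.400, f=1/294.978698214): X=4561217.5092, Y=-257131.5111, Z=-4438113.5370
→ Helmert 7p (PV): X=4561391.7820, Y=-256956.8096, Z=-4437542.0512
→ Helmert 7p (PV): X=4562010.1159, Y=-257420.0536, Z=-4437697.6750

X=4562010.116 m, Y=-257420.054 m, Z=-4437697.675 m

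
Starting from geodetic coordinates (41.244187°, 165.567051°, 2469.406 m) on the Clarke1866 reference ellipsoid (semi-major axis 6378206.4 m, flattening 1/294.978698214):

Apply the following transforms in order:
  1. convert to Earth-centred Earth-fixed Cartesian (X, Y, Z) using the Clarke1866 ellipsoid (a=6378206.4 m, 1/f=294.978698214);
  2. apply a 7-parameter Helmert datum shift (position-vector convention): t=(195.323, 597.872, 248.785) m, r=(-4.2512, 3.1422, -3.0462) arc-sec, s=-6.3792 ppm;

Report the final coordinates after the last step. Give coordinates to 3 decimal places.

start: φ=41.244187°, λ=165.567051°, h=2469.406 m
→ ECEF (a=6378206.400, f=1/294.978698214): X=-4653105.1504, Y=1197567.0213, Z=4184280.2559
→ Helmert 7p (PV): X=-4652798.7162, Y=1198312.2114, Z=4184548.5505

X=-4652798.716 m, Y=1198312.211 m, Z=4184548.550 m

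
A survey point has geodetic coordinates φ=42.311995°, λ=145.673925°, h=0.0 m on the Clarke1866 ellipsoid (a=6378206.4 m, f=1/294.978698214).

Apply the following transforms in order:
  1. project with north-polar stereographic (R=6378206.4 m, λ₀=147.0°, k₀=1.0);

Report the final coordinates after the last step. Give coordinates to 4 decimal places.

start: φ=42.311995°, λ=145.673925°, h=0.000 m
→ stereo (R=6378206.4, λ₀=147.0°): E=-130475.2927, N=-5636444.9534

E=-130475.2927 m, N=-5636444.9534 m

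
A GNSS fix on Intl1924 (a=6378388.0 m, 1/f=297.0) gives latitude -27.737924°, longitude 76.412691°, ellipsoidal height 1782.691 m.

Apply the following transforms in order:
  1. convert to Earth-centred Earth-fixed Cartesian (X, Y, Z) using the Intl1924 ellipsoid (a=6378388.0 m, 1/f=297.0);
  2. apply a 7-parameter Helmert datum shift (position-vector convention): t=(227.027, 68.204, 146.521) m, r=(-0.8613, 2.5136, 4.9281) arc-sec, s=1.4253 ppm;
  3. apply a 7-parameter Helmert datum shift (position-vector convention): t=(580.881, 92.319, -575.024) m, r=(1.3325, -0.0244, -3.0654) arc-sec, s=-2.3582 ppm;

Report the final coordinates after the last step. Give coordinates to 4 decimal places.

X=1328319.5239 m, Y=5493130.1152 m, Z=-2952131.1915 m

start: φ=-27.737924°, λ=76.412691°, h=1782.691 m
→ ECEF (a=6378388.000, f=1/297.0): X=1327598.0795, Y=5492955.9863, Z=-2951701.9693
→ Helmert 7p (PV): X=1327659.7899, Y=5493051.4131, Z=-2951598.7708
→ Helmert 7p (PV): X=1328319.5239, Y=5493130.1152, Z=-2952131.1915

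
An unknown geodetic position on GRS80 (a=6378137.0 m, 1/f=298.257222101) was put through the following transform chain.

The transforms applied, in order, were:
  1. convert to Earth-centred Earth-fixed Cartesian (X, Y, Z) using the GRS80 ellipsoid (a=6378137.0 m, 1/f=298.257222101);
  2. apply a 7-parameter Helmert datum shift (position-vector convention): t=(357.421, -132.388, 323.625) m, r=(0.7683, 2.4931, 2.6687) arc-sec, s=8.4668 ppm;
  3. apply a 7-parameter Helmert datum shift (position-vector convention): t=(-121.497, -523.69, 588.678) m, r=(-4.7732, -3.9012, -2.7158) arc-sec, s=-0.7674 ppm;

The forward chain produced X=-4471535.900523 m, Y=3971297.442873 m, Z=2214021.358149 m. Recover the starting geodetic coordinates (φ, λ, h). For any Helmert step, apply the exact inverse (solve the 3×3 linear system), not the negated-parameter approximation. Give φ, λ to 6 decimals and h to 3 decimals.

start: X=-4471535.9005, Y=3971297.4429, Z=2214021.3581 m
→ Helmert⁻¹: X=-4471428.2615, Y=3971714.0820, Z=2213610.8593
→ Helmert⁻¹: X=-4471723.1827, Y=3971878.9414, Z=2213199.6512
→ geod (Bowring, a=6378137.000): φ=20.43201100°, λ=138.38784100°, h=1783.5100 m

φ=20.432011°, λ=138.387841°, h=1783.510 m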